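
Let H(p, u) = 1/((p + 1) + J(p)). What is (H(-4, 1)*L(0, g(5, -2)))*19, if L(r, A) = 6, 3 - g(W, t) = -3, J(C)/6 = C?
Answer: -38/9 ≈ -4.2222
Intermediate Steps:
J(C) = 6*C
g(W, t) = 6 (g(W, t) = 3 - 1*(-3) = 3 + 3 = 6)
H(p, u) = 1/(1 + 7*p) (H(p, u) = 1/((p + 1) + 6*p) = 1/((1 + p) + 6*p) = 1/(1 + 7*p))
(H(-4, 1)*L(0, g(5, -2)))*19 = (6/(1 + 7*(-4)))*19 = (6/(1 - 28))*19 = (6/(-27))*19 = -1/27*6*19 = -2/9*19 = -38/9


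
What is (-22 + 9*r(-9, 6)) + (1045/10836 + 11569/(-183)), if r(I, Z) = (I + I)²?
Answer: 1871198941/660996 ≈ 2830.9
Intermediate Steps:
r(I, Z) = 4*I² (r(I, Z) = (2*I)² = 4*I²)
(-22 + 9*r(-9, 6)) + (1045/10836 + 11569/(-183)) = (-22 + 9*(4*(-9)²)) + (1045/10836 + 11569/(-183)) = (-22 + 9*(4*81)) + (1045*(1/10836) + 11569*(-1/183)) = (-22 + 9*324) + (1045/10836 - 11569/183) = (-22 + 2916) - 41723483/660996 = 2894 - 41723483/660996 = 1871198941/660996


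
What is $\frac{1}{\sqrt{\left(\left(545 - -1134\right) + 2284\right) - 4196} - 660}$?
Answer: $- \frac{660}{435833} - \frac{i \sqrt{233}}{435833} \approx -0.0015143 - 3.5023 \cdot 10^{-5} i$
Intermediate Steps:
$\frac{1}{\sqrt{\left(\left(545 - -1134\right) + 2284\right) - 4196} - 660} = \frac{1}{\sqrt{\left(\left(545 + 1134\right) + 2284\right) - 4196} - 660} = \frac{1}{\sqrt{\left(1679 + 2284\right) - 4196} - 660} = \frac{1}{\sqrt{3963 - 4196} - 660} = \frac{1}{\sqrt{-233} - 660} = \frac{1}{i \sqrt{233} - 660} = \frac{1}{-660 + i \sqrt{233}}$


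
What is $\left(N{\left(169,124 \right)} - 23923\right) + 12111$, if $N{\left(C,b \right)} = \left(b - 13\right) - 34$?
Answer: $-11735$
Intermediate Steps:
$N{\left(C,b \right)} = -47 + b$ ($N{\left(C,b \right)} = \left(-13 + b\right) - 34 = -47 + b$)
$\left(N{\left(169,124 \right)} - 23923\right) + 12111 = \left(\left(-47 + 124\right) - 23923\right) + 12111 = \left(77 - 23923\right) + 12111 = -23846 + 12111 = -11735$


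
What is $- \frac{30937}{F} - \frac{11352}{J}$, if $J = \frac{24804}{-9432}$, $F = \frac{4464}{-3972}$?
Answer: $\frac{8161872611}{256308} \approx 31844.0$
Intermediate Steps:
$F = - \frac{372}{331}$ ($F = 4464 \left(- \frac{1}{3972}\right) = - \frac{372}{331} \approx -1.1239$)
$J = - \frac{689}{262}$ ($J = 24804 \left(- \frac{1}{9432}\right) = - \frac{689}{262} \approx -2.6298$)
$- \frac{30937}{F} - \frac{11352}{J} = - \frac{30937}{- \frac{372}{331}} - \frac{11352}{- \frac{689}{262}} = \left(-30937\right) \left(- \frac{331}{372}\right) - - \frac{2974224}{689} = \frac{10240147}{372} + \frac{2974224}{689} = \frac{8161872611}{256308}$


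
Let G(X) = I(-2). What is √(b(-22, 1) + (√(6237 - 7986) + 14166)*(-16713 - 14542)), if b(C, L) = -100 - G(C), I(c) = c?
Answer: √(-442758428 - 31255*I*√1749) ≈ 31.1 - 21042.0*I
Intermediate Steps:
G(X) = -2
b(C, L) = -98 (b(C, L) = -100 - 1*(-2) = -100 + 2 = -98)
√(b(-22, 1) + (√(6237 - 7986) + 14166)*(-16713 - 14542)) = √(-98 + (√(6237 - 7986) + 14166)*(-16713 - 14542)) = √(-98 + (√(-1749) + 14166)*(-31255)) = √(-98 + (I*√1749 + 14166)*(-31255)) = √(-98 + (14166 + I*√1749)*(-31255)) = √(-98 + (-442758330 - 31255*I*√1749)) = √(-442758428 - 31255*I*√1749)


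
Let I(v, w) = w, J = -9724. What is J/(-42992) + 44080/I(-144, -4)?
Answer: -118440529/10748 ≈ -11020.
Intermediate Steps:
J/(-42992) + 44080/I(-144, -4) = -9724/(-42992) + 44080/(-4) = -9724*(-1/42992) + 44080*(-¼) = 2431/10748 - 11020 = -118440529/10748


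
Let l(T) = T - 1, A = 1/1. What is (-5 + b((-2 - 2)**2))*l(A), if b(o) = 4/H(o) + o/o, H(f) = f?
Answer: 0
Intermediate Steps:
A = 1
l(T) = -1 + T
b(o) = 1 + 4/o (b(o) = 4/o + o/o = 4/o + 1 = 1 + 4/o)
(-5 + b((-2 - 2)**2))*l(A) = (-5 + (4 + (-2 - 2)**2)/((-2 - 2)**2))*(-1 + 1) = (-5 + (4 + (-4)**2)/((-4)**2))*0 = (-5 + (4 + 16)/16)*0 = (-5 + (1/16)*20)*0 = (-5 + 5/4)*0 = -15/4*0 = 0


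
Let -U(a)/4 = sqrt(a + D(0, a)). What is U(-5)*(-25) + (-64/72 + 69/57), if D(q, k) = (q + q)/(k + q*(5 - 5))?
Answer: 55/171 + 100*I*sqrt(5) ≈ 0.32164 + 223.61*I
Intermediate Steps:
D(q, k) = 2*q/k (D(q, k) = (2*q)/(k + q*0) = (2*q)/(k + 0) = (2*q)/k = 2*q/k)
U(a) = -4*sqrt(a) (U(a) = -4*sqrt(a + 2*0/a) = -4*sqrt(a + 0) = -4*sqrt(a))
U(-5)*(-25) + (-64/72 + 69/57) = -4*I*sqrt(5)*(-25) + (-64/72 + 69/57) = -4*I*sqrt(5)*(-25) + (-64*1/72 + 69*(1/57)) = -4*I*sqrt(5)*(-25) + (-8/9 + 23/19) = 100*I*sqrt(5) + 55/171 = 55/171 + 100*I*sqrt(5)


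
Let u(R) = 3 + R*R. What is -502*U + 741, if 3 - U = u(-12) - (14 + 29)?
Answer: 51443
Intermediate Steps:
u(R) = 3 + R²
U = -101 (U = 3 - ((3 + (-12)²) - (14 + 29)) = 3 - ((3 + 144) - 1*43) = 3 - (147 - 43) = 3 - 1*104 = 3 - 104 = -101)
-502*U + 741 = -502*(-101) + 741 = 50702 + 741 = 51443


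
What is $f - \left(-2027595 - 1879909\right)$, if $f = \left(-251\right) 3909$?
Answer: $2926345$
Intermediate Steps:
$f = -981159$
$f - \left(-2027595 - 1879909\right) = -981159 - \left(-2027595 - 1879909\right) = -981159 - -3907504 = -981159 + 3907504 = 2926345$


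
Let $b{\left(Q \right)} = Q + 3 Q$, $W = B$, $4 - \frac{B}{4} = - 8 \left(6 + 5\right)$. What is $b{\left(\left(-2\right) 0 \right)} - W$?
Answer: $-368$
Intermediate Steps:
$B = 368$ ($B = 16 - 4 \left(- 8 \left(6 + 5\right)\right) = 16 - 4 \left(\left(-8\right) 11\right) = 16 - -352 = 16 + 352 = 368$)
$W = 368$
$b{\left(Q \right)} = 4 Q$
$b{\left(\left(-2\right) 0 \right)} - W = 4 \left(\left(-2\right) 0\right) - 368 = 4 \cdot 0 - 368 = 0 - 368 = -368$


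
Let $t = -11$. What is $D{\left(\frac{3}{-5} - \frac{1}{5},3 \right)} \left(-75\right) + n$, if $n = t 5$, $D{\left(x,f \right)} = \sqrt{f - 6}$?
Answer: $-55 - 75 i \sqrt{3} \approx -55.0 - 129.9 i$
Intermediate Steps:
$D{\left(x,f \right)} = \sqrt{-6 + f}$
$n = -55$ ($n = \left(-11\right) 5 = -55$)
$D{\left(\frac{3}{-5} - \frac{1}{5},3 \right)} \left(-75\right) + n = \sqrt{-6 + 3} \left(-75\right) - 55 = \sqrt{-3} \left(-75\right) - 55 = i \sqrt{3} \left(-75\right) - 55 = - 75 i \sqrt{3} - 55 = -55 - 75 i \sqrt{3}$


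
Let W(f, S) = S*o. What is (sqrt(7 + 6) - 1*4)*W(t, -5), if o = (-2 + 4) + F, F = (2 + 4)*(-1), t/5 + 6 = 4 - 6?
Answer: -80 + 20*sqrt(13) ≈ -7.8890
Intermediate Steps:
t = -40 (t = -30 + 5*(4 - 6) = -30 + 5*(-2) = -30 - 10 = -40)
F = -6 (F = 6*(-1) = -6)
o = -4 (o = (-2 + 4) - 6 = 2 - 6 = -4)
W(f, S) = -4*S (W(f, S) = S*(-4) = -4*S)
(sqrt(7 + 6) - 1*4)*W(t, -5) = (sqrt(7 + 6) - 1*4)*(-4*(-5)) = (sqrt(13) - 4)*20 = (-4 + sqrt(13))*20 = -80 + 20*sqrt(13)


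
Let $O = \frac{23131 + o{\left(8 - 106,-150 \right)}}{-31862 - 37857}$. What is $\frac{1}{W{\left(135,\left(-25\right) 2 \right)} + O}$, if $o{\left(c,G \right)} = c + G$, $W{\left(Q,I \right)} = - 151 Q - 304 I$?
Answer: $- \frac{69719}{361515898} \approx -0.00019285$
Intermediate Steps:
$W{\left(Q,I \right)} = - 304 I - 151 Q$
$o{\left(c,G \right)} = G + c$
$O = - \frac{22883}{69719}$ ($O = \frac{23131 + \left(-150 + \left(8 - 106\right)\right)}{-31862 - 37857} = \frac{23131 + \left(-150 + \left(8 - 106\right)\right)}{-69719} = \left(23131 - 248\right) \left(- \frac{1}{69719}\right) = 22883 \left(- \frac{1}{69719}\right) = - \frac{22883}{69719} \approx -0.32822$)
$\frac{1}{W{\left(135,\left(-25\right) 2 \right)} + O} = \frac{1}{\left(- 304 \left(\left(-25\right) 2\right) - 20385\right) - \frac{22883}{69719}} = \frac{1}{\left(\left(-304\right) \left(-50\right) - 20385\right) - \frac{22883}{69719}} = \frac{1}{\left(15200 - 20385\right) - \frac{22883}{69719}} = \frac{1}{-5185 - \frac{22883}{69719}} = \frac{1}{- \frac{361515898}{69719}} = - \frac{69719}{361515898}$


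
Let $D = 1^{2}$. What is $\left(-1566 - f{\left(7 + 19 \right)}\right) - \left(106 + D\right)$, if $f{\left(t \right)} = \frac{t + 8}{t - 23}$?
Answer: $- \frac{5053}{3} \approx -1684.3$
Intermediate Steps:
$f{\left(t \right)} = \frac{8 + t}{-23 + t}$
$D = 1$
$\left(-1566 - f{\left(7 + 19 \right)}\right) - \left(106 + D\right) = \left(-1566 - \frac{8 + \left(7 + 19\right)}{-23 + \left(7 + 19\right)}\right) - 107 = \left(-1566 - \frac{8 + 26}{-23 + 26}\right) - 107 = \left(-1566 - \frac{1}{3} \cdot 34\right) - 107 = \left(-1566 - \frac{34}{3}\right) - 107 = - \frac{4732}{3} - 107 = - \frac{5053}{3}$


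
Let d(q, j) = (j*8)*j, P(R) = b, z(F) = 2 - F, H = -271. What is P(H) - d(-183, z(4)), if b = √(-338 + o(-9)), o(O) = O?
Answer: -32 + I*√347 ≈ -32.0 + 18.628*I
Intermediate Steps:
b = I*√347 (b = √(-338 - 9) = √(-347) = I*√347 ≈ 18.628*I)
P(R) = I*√347
d(q, j) = 8*j² (d(q, j) = (8*j)*j = 8*j²)
P(H) - d(-183, z(4)) = I*√347 - 8*(2 - 1*4)² = I*√347 - 8*(2 - 4)² = I*√347 - 8*(-2)² = I*√347 - 8*4 = I*√347 - 1*32 = I*√347 - 32 = -32 + I*√347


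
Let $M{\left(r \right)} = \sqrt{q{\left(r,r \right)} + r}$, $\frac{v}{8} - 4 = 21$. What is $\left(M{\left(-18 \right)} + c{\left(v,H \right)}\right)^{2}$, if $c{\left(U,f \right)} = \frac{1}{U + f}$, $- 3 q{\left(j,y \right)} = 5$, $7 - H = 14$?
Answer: $- \frac{2197688}{111747} + \frac{2 i \sqrt{177}}{579} \approx -19.667 + 0.045956 i$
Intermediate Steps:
$v = 200$ ($v = 32 + 8 \cdot 21 = 32 + 168 = 200$)
$H = -7$ ($H = 7 - 14 = -7$)
$q{\left(j,y \right)} = - \frac{5}{3}$ ($q{\left(j,y \right)} = \left(- \frac{1}{3}\right) 5 = - \frac{5}{3}$)
$M{\left(r \right)} = \sqrt{- \frac{5}{3} + r}$
$\left(M{\left(-18 \right)} + c{\left(v,H \right)}\right)^{2} = \left(\frac{\sqrt{-15 + 9 \left(-18\right)}}{3} + \frac{1}{200 - 7}\right)^{2} = \left(\frac{\sqrt{-15 - 162}}{3} + \frac{1}{193}\right)^{2} = \left(\frac{\sqrt{-177}}{3} + \frac{1}{193}\right)^{2} = \left(\frac{i \sqrt{177}}{3} + \frac{1}{193}\right)^{2} = \left(\frac{1}{193} + \frac{i \sqrt{177}}{3}\right)^{2}$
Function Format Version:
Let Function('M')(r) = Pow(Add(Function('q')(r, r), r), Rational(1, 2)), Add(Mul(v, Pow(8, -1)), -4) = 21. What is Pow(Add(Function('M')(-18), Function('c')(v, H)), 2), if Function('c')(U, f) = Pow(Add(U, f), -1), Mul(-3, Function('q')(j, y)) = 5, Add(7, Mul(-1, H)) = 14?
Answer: Add(Rational(-2197688, 111747), Mul(Rational(2, 579), I, Pow(177, Rational(1, 2)))) ≈ Add(-19.667, Mul(0.045956, I))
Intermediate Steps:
v = 200 (v = Add(32, Mul(8, 21)) = Add(32, 168) = 200)
H = -7 (H = Add(7, Mul(-1, 14)) = Add(7, -14) = -7)
Function('q')(j, y) = Rational(-5, 3) (Function('q')(j, y) = Mul(Rational(-1, 3), 5) = Rational(-5, 3))
Function('M')(r) = Pow(Add(Rational(-5, 3), r), Rational(1, 2))
Pow(Add(Function('M')(-18), Function('c')(v, H)), 2) = Pow(Add(Mul(Rational(1, 3), Pow(Add(-15, Mul(9, -18)), Rational(1, 2))), Pow(Add(200, -7), -1)), 2) = Pow(Add(Mul(Rational(1, 3), Pow(Add(-15, -162), Rational(1, 2))), Pow(193, -1)), 2) = Pow(Add(Mul(Rational(1, 3), Pow(-177, Rational(1, 2))), Rational(1, 193)), 2) = Pow(Add(Mul(Rational(1, 3), Mul(I, Pow(177, Rational(1, 2)))), Rational(1, 193)), 2) = Pow(Add(Mul(Rational(1, 3), I, Pow(177, Rational(1, 2))), Rational(1, 193)), 2) = Pow(Add(Rational(1, 193), Mul(Rational(1, 3), I, Pow(177, Rational(1, 2)))), 2)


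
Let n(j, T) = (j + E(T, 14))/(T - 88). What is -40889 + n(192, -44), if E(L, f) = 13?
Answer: -5397553/132 ≈ -40891.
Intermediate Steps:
n(j, T) = (13 + j)/(-88 + T) (n(j, T) = (j + 13)/(T - 88) = (13 + j)/(-88 + T))
-40889 + n(192, -44) = -40889 + (13 + 192)/(-88 - 44) = -40889 + 205/(-132) = -40889 - 1/132*205 = -40889 - 205/132 = -5397553/132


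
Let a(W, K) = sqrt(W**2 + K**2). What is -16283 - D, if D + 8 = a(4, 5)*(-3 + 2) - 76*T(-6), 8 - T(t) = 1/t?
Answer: -46963/3 + sqrt(41) ≈ -15648.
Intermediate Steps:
a(W, K) = sqrt(K**2 + W**2)
T(t) = 8 - 1/t
D = -1886/3 - sqrt(41) (D = -8 + (sqrt(5**2 + 4**2)*(-3 + 2) - 76*(8 - 1/(-6))) = -8 + (sqrt(25 + 16)*(-1) - 76*(8 - 1*(-1/6))) = -8 + (sqrt(41)*(-1) - 76*(8 + 1/6)) = -8 + (-sqrt(41) - 76*49/6) = -8 + (-sqrt(41) - 1862/3) = -8 + (-1862/3 - sqrt(41)) = -1886/3 - sqrt(41) ≈ -635.07)
-16283 - D = -16283 - (-1886/3 - sqrt(41)) = -16283 + (1886/3 + sqrt(41)) = -46963/3 + sqrt(41)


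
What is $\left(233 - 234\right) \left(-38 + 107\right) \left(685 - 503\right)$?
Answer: $-12558$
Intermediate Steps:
$\left(233 - 234\right) \left(-38 + 107\right) \left(685 - 503\right) = \left(-1\right) 69 \cdot 182 = \left(-69\right) 182 = -12558$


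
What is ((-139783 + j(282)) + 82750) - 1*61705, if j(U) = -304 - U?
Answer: -119324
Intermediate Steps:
((-139783 + j(282)) + 82750) - 1*61705 = ((-139783 + (-304 - 1*282)) + 82750) - 1*61705 = ((-139783 + (-304 - 282)) + 82750) - 61705 = ((-139783 - 586) + 82750) - 61705 = (-140369 + 82750) - 61705 = -57619 - 61705 = -119324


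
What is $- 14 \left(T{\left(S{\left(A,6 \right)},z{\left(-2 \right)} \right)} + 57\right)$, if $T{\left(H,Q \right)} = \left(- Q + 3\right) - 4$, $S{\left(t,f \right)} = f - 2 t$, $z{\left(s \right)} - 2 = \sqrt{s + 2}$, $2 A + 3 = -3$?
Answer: $-756$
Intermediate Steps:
$A = -3$ ($A = - \frac{3}{2} + \frac{1}{2} \left(-3\right) = - \frac{3}{2} - \frac{3}{2} = -3$)
$z{\left(s \right)} = 2 + \sqrt{2 + s}$ ($z{\left(s \right)} = 2 + \sqrt{s + 2} = 2 + \sqrt{2 + s}$)
$T{\left(H,Q \right)} = -1 - Q$ ($T{\left(H,Q \right)} = \left(3 - Q\right) - 4 = -1 - Q$)
$- 14 \left(T{\left(S{\left(A,6 \right)},z{\left(-2 \right)} \right)} + 57\right) = - 14 \left(\left(-1 - \left(2 + \sqrt{2 - 2}\right)\right) + 57\right) = - 14 \left(\left(-1 - \left(2 + \sqrt{0}\right)\right) + 57\right) = - 14 \left(\left(-1 - \left(2 + 0\right)\right) + 57\right) = - 14 \left(\left(-1 - 2\right) + 57\right) = - 14 \left(-3 + 57\right) = \left(-14\right) 54 = -756$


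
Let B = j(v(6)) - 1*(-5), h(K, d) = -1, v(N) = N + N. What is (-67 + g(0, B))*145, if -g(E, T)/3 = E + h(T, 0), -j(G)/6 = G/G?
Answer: -9280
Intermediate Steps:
v(N) = 2*N
j(G) = -6 (j(G) = -6*G/G = -6*1 = -6)
B = -1 (B = -6 - 1*(-5) = -6 + 5 = -1)
g(E, T) = 3 - 3*E (g(E, T) = -3*(E - 1) = -3*(-1 + E) = 3 - 3*E)
(-67 + g(0, B))*145 = (-67 + (3 - 3*0))*145 = (-67 + (3 + 0))*145 = (-67 + 3)*145 = -64*145 = -9280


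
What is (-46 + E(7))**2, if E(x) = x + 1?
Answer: 1444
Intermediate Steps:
E(x) = 1 + x
(-46 + E(7))**2 = (-46 + (1 + 7))**2 = (-46 + 8)**2 = (-38)**2 = 1444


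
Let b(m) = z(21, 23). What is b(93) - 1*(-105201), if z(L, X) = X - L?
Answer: 105203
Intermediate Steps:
b(m) = 2 (b(m) = 23 - 1*21 = 23 - 21 = 2)
b(93) - 1*(-105201) = 2 - 1*(-105201) = 2 + 105201 = 105203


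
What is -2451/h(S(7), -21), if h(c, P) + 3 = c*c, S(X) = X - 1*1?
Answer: -817/11 ≈ -74.273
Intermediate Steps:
S(X) = -1 + X (S(X) = X - 1 = -1 + X)
h(c, P) = -3 + c**2 (h(c, P) = -3 + c*c = -3 + c**2)
-2451/h(S(7), -21) = -2451/(-3 + (-1 + 7)**2) = -2451/(-3 + 6**2) = -2451/(-3 + 36) = -2451/33 = -2451*1/33 = -817/11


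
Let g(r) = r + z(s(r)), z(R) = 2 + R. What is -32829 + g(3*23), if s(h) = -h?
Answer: -32827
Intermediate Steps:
g(r) = 2 (g(r) = r + (2 - r) = 2)
-32829 + g(3*23) = -32829 + 2 = -32827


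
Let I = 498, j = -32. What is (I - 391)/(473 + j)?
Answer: 107/441 ≈ 0.24263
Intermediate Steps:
(I - 391)/(473 + j) = (498 - 391)/(473 - 32) = 107/441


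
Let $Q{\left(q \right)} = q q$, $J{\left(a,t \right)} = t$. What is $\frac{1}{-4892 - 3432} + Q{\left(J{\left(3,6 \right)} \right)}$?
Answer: $\frac{299663}{8324} \approx 36.0$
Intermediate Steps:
$Q{\left(q \right)} = q^{2}$
$\frac{1}{-4892 - 3432} + Q{\left(J{\left(3,6 \right)} \right)} = \frac{1}{-4892 - 3432} + 6^{2} = \frac{1}{-8324} + 36 = - \frac{1}{8324} + 36 = \frac{299663}{8324}$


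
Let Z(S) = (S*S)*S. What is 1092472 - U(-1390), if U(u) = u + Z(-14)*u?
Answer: -2720298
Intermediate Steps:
Z(S) = S³ (Z(S) = S²*S = S³)
U(u) = -2743*u (U(u) = u + (-14)³*u = u - 2744*u = -2743*u)
1092472 - U(-1390) = 1092472 - (-2743)*(-1390) = 1092472 - 1*3812770 = 1092472 - 3812770 = -2720298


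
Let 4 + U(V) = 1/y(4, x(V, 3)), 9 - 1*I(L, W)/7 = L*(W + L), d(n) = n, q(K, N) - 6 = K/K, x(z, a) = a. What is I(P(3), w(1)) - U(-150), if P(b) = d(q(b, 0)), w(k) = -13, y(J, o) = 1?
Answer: 360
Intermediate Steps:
q(K, N) = 7 (q(K, N) = 6 + K/K = 6 + 1 = 7)
P(b) = 7
I(L, W) = 63 - 7*L*(L + W) (I(L, W) = 63 - 7*L*(W + L) = 63 - 7*L*(L + W))
U(V) = -3 (U(V) = -4 + 1/1 = -4 + 1 = -3)
I(P(3), w(1)) - U(-150) = (63 - 7*7**2 - 7*7*(-13)) - 1*(-3) = (63 - 7*49 + 637) + 3 = (63 - 343 + 637) + 3 = 357 + 3 = 360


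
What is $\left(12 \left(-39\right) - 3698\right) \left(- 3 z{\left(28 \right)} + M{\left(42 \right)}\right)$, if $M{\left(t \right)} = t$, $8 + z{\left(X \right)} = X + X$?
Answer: $424932$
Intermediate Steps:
$z{\left(X \right)} = -8 + 2 X$ ($z{\left(X \right)} = -8 + \left(X + X\right) = -8 + 2 X$)
$\left(12 \left(-39\right) - 3698\right) \left(- 3 z{\left(28 \right)} + M{\left(42 \right)}\right) = \left(12 \left(-39\right) - 3698\right) \left(- 3 \left(-8 + 2 \cdot 28\right) + 42\right) = \left(-468 - 3698\right) \left(- 3 \left(-8 + 56\right) + 42\right) = - 4166 \left(\left(-3\right) 48 + 42\right) = - 4166 \left(-144 + 42\right) = \left(-4166\right) \left(-102\right) = 424932$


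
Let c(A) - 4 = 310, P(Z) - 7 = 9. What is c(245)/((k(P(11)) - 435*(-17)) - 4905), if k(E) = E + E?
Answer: 157/1261 ≈ 0.12450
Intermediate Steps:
P(Z) = 16 (P(Z) = 7 + 9 = 16)
k(E) = 2*E
c(A) = 314 (c(A) = 4 + 310 = 314)
c(245)/((k(P(11)) - 435*(-17)) - 4905) = 314/((2*16 - 435*(-17)) - 4905) = 314/((32 + 7395) - 4905) = 314/(7427 - 4905) = 314/2522 = 314*(1/2522) = 157/1261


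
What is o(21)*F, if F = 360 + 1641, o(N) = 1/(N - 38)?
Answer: -2001/17 ≈ -117.71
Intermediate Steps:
o(N) = 1/(-38 + N)
F = 2001
o(21)*F = 2001/(-38 + 21) = 2001/(-17) = -1/17*2001 = -2001/17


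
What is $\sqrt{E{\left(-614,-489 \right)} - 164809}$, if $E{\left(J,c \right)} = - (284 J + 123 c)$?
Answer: $3 \sqrt{7746} \approx 264.03$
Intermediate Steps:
$E{\left(J,c \right)} = - 284 J - 123 c$ ($E{\left(J,c \right)} = - (123 c + 284 J) = - 284 J - 123 c$)
$\sqrt{E{\left(-614,-489 \right)} - 164809} = \sqrt{\left(\left(-284\right) \left(-614\right) - -60147\right) - 164809} = \sqrt{\left(174376 + 60147\right) - 164809} = \sqrt{234523 - 164809} = \sqrt{69714} = 3 \sqrt{7746}$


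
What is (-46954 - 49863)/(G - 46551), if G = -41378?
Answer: 96817/87929 ≈ 1.1011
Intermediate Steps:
(-46954 - 49863)/(G - 46551) = (-46954 - 49863)/(-41378 - 46551) = -96817/(-87929) = -96817*(-1/87929) = 96817/87929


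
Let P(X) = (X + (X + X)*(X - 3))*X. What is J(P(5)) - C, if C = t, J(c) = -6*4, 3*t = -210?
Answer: 46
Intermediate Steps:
t = -70 (t = (⅓)*(-210) = -70)
P(X) = X*(X + 2*X*(-3 + X)) (P(X) = (X + (2*X)*(-3 + X))*X = (X + 2*X*(-3 + X))*X = X*(X + 2*X*(-3 + X)))
J(c) = -24
C = -70
J(P(5)) - C = -24 - 1*(-70) = -24 + 70 = 46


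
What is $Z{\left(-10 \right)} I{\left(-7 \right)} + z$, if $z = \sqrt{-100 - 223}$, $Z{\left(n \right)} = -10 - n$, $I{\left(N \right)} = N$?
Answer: $i \sqrt{323} \approx 17.972 i$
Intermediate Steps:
$z = i \sqrt{323}$ ($z = \sqrt{-323} = i \sqrt{323} \approx 17.972 i$)
$Z{\left(-10 \right)} I{\left(-7 \right)} + z = \left(-10 - -10\right) \left(-7\right) + i \sqrt{323} = \left(-10 + 10\right) \left(-7\right) + i \sqrt{323} = 0 \left(-7\right) + i \sqrt{323} = 0 + i \sqrt{323} = i \sqrt{323}$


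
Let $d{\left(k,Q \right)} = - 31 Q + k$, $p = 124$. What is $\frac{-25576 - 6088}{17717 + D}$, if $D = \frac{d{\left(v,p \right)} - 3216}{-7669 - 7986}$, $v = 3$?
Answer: $- \frac{123924980}{69341673} \approx -1.7872$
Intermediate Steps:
$d{\left(k,Q \right)} = k - 31 Q$
$D = \frac{7057}{15655}$ ($D = \frac{\left(3 - 3844\right) - 3216}{-7669 - 7986} = \frac{\left(3 - 3844\right) - 3216}{-15655} = \left(-3841 - 3216\right) \left(- \frac{1}{15655}\right) = \left(-7057\right) \left(- \frac{1}{15655}\right) = \frac{7057}{15655} \approx 0.45078$)
$\frac{-25576 - 6088}{17717 + D} = \frac{-25576 - 6088}{17717 + \frac{7057}{15655}} = - \frac{31664}{\frac{277366692}{15655}} = \left(-31664\right) \frac{15655}{277366692} = - \frac{123924980}{69341673}$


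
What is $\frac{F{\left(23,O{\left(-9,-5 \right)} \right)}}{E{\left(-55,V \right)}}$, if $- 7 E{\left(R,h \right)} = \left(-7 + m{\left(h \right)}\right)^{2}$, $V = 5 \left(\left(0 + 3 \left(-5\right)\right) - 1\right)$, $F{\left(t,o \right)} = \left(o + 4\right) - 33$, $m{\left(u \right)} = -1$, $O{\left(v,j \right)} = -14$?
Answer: $\frac{301}{64} \approx 4.7031$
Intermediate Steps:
$F{\left(t,o \right)} = -29 + o$ ($F{\left(t,o \right)} = \left(4 + o\right) - 33 = -29 + o$)
$V = -80$ ($V = 5 \left(\left(0 - 15\right) - 1\right) = 5 \left(-15 - 1\right) = 5 \left(-16\right) = -80$)
$E{\left(R,h \right)} = - \frac{64}{7}$ ($E{\left(R,h \right)} = - \frac{\left(-7 - 1\right)^{2}}{7} = - \frac{\left(-8\right)^{2}}{7} = \left(- \frac{1}{7}\right) 64 = - \frac{64}{7}$)
$\frac{F{\left(23,O{\left(-9,-5 \right)} \right)}}{E{\left(-55,V \right)}} = \frac{-29 - 14}{- \frac{64}{7}} = \left(-43\right) \left(- \frac{7}{64}\right) = \frac{301}{64}$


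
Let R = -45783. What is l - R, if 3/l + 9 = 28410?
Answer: 433427662/9467 ≈ 45783.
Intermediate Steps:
l = 1/9467 (l = 3/(-9 + 28410) = 3/28401 = 3*(1/28401) = 1/9467 ≈ 0.00010563)
l - R = 1/9467 - 1*(-45783) = 1/9467 + 45783 = 433427662/9467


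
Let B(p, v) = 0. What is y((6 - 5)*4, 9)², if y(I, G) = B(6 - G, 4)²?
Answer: 0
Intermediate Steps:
y(I, G) = 0 (y(I, G) = 0² = 0)
y((6 - 5)*4, 9)² = 0² = 0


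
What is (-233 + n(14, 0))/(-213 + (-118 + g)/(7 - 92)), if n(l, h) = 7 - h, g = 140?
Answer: 19210/18127 ≈ 1.0597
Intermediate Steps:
(-233 + n(14, 0))/(-213 + (-118 + g)/(7 - 92)) = (-233 + (7 - 1*0))/(-213 + (-118 + 140)/(7 - 92)) = (-233 + (7 + 0))/(-213 + 22/(-85)) = (-233 + 7)/(-213 + 22*(-1/85)) = -226/(-213 - 22/85) = -226/(-18127/85) = -226*(-85/18127) = 19210/18127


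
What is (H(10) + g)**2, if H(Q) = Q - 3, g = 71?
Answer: 6084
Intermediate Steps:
H(Q) = -3 + Q
(H(10) + g)**2 = ((-3 + 10) + 71)**2 = (7 + 71)**2 = 78**2 = 6084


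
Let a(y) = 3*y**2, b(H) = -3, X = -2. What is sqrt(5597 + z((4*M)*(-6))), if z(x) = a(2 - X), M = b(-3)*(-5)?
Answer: sqrt(5645) ≈ 75.133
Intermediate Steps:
M = 15 (M = -3*(-5) = 15)
z(x) = 48 (z(x) = 3*(2 - 1*(-2))**2 = 3*(2 + 2)**2 = 3*4**2 = 3*16 = 48)
sqrt(5597 + z((4*M)*(-6))) = sqrt(5597 + 48) = sqrt(5645)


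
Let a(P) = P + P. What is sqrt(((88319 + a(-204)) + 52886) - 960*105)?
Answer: sqrt(39997) ≈ 199.99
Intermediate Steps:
a(P) = 2*P
sqrt(((88319 + a(-204)) + 52886) - 960*105) = sqrt(((88319 + 2*(-204)) + 52886) - 960*105) = sqrt(((88319 - 408) + 52886) - 100800) = sqrt((87911 + 52886) - 100800) = sqrt(140797 - 100800) = sqrt(39997)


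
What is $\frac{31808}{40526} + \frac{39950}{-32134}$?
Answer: $- \frac{149223857}{325565621} \approx -0.45835$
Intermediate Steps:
$\frac{31808}{40526} + \frac{39950}{-32134} = 31808 \cdot \frac{1}{40526} + 39950 \left(- \frac{1}{32134}\right) = \frac{15904}{20263} - \frac{19975}{16067} = - \frac{149223857}{325565621}$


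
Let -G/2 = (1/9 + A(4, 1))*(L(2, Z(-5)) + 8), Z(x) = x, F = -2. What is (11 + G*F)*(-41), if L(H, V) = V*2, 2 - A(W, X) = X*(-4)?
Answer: 13981/9 ≈ 1553.4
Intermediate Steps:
A(W, X) = 2 + 4*X (A(W, X) = 2 - X*(-4) = 2 - (-4)*X = 2 + 4*X)
L(H, V) = 2*V
G = 220/9 (G = -2*(1/9 + (2 + 4*1))*(2*(-5) + 8) = -2*(1/9 + (2 + 4))*(-10 + 8) = -2*(1/9 + 6)*(-2) = -110*(-2)/9 = -2*(-110/9) = 220/9 ≈ 24.444)
(11 + G*F)*(-41) = (11 + (220/9)*(-2))*(-41) = (11 - 440/9)*(-41) = -341/9*(-41) = 13981/9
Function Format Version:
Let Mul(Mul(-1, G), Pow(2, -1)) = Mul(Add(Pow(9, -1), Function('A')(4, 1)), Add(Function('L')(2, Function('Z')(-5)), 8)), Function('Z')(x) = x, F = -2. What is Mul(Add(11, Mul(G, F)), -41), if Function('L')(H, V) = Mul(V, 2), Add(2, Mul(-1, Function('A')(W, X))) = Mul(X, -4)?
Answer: Rational(13981, 9) ≈ 1553.4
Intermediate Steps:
Function('A')(W, X) = Add(2, Mul(4, X)) (Function('A')(W, X) = Add(2, Mul(-1, Mul(X, -4))) = Add(2, Mul(-1, Mul(-4, X))) = Add(2, Mul(4, X)))
Function('L')(H, V) = Mul(2, V)
G = Rational(220, 9) (G = Mul(-2, Mul(Add(Pow(9, -1), Add(2, Mul(4, 1))), Add(Mul(2, -5), 8))) = Mul(-2, Mul(Add(Rational(1, 9), Add(2, 4)), Add(-10, 8))) = Mul(-2, Mul(Add(Rational(1, 9), 6), -2)) = Mul(-2, Mul(Rational(55, 9), -2)) = Mul(-2, Rational(-110, 9)) = Rational(220, 9) ≈ 24.444)
Mul(Add(11, Mul(G, F)), -41) = Mul(Add(11, Mul(Rational(220, 9), -2)), -41) = Mul(Add(11, Rational(-440, 9)), -41) = Mul(Rational(-341, 9), -41) = Rational(13981, 9)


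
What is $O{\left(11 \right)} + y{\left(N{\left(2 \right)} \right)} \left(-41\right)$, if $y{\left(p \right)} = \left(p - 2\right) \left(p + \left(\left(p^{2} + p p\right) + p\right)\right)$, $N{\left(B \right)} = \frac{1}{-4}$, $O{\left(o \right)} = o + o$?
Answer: $- \frac{403}{32} \approx -12.594$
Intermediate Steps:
$O{\left(o \right)} = 2 o$
$N{\left(B \right)} = - \frac{1}{4}$
$y{\left(p \right)} = \left(-2 + p\right) \left(2 p + 2 p^{2}\right)$ ($y{\left(p \right)} = \left(-2 + p\right) \left(p + \left(\left(p^{2} + p^{2}\right) + p\right)\right) = \left(-2 + p\right) \left(p + \left(2 p^{2} + p\right)\right) = \left(-2 + p\right) \left(p + \left(p + 2 p^{2}\right)\right) = \left(-2 + p\right) \left(2 p + 2 p^{2}\right)$)
$O{\left(11 \right)} + y{\left(N{\left(2 \right)} \right)} \left(-41\right) = 2 \cdot 11 + 2 \left(- \frac{1}{4}\right) \left(-2 + \left(- \frac{1}{4}\right)^{2} - - \frac{1}{4}\right) \left(-41\right) = 22 + 2 \left(- \frac{1}{4}\right) \left(-2 + \frac{1}{16} + \frac{1}{4}\right) \left(-41\right) = 22 + 2 \left(- \frac{1}{4}\right) \left(- \frac{27}{16}\right) \left(-41\right) = 22 + \frac{27}{32} \left(-41\right) = 22 - \frac{1107}{32} = - \frac{403}{32}$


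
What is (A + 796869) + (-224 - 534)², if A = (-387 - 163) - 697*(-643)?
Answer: 1819054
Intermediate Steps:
A = 447621 (A = -550 + 448171 = 447621)
(A + 796869) + (-224 - 534)² = (447621 + 796869) + (-224 - 534)² = 1244490 + (-758)² = 1244490 + 574564 = 1819054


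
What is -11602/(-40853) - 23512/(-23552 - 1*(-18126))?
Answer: 511744094/110834189 ≈ 4.6172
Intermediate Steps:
-11602/(-40853) - 23512/(-23552 - 1*(-18126)) = -11602*(-1/40853) - 23512/(-23552 + 18126) = 11602/40853 - 23512/(-5426) = 11602/40853 - 23512*(-1/5426) = 11602/40853 + 11756/2713 = 511744094/110834189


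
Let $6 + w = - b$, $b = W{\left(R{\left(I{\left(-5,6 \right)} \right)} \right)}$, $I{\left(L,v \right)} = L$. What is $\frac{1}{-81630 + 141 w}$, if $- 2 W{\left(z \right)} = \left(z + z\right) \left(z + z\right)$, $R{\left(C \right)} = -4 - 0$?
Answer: $- \frac{1}{77964} \approx -1.2826 \cdot 10^{-5}$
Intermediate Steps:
$R{\left(C \right)} = -4$ ($R{\left(C \right)} = -4 + 0 = -4$)
$W{\left(z \right)} = - 2 z^{2}$ ($W{\left(z \right)} = - \frac{\left(z + z\right) \left(z + z\right)}{2} = - \frac{2 z 2 z}{2} = - \frac{4 z^{2}}{2} = - 2 z^{2}$)
$b = -32$ ($b = - 2 \left(-4\right)^{2} = \left(-2\right) 16 = -32$)
$w = 26$ ($w = -6 - -32 = -6 + 32 = 26$)
$\frac{1}{-81630 + 141 w} = \frac{1}{-81630 + 141 \cdot 26} = \frac{1}{-81630 + 3666} = \frac{1}{-77964} = - \frac{1}{77964}$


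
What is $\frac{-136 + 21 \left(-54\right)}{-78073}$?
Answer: $\frac{1270}{78073} \approx 0.016267$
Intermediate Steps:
$\frac{-136 + 21 \left(-54\right)}{-78073} = \left(-136 - 1134\right) \left(- \frac{1}{78073}\right) = \left(-1270\right) \left(- \frac{1}{78073}\right) = \frac{1270}{78073}$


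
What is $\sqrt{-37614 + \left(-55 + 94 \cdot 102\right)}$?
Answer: $i \sqrt{28081} \approx 167.57 i$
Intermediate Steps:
$\sqrt{-37614 + \left(-55 + 94 \cdot 102\right)} = \sqrt{-37614 + \left(-55 + 9588\right)} = \sqrt{-37614 + 9533} = \sqrt{-28081} = i \sqrt{28081}$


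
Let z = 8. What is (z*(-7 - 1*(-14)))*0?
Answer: 0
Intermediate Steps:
(z*(-7 - 1*(-14)))*0 = (8*(-7 - 1*(-14)))*0 = (8*(-7 + 14))*0 = (8*7)*0 = 56*0 = 0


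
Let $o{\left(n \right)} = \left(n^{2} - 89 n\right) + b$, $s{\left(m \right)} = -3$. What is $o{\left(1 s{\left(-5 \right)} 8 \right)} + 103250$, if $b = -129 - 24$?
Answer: $105809$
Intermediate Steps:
$b = -153$ ($b = -129 - 24 = -153$)
$o{\left(n \right)} = -153 + n^{2} - 89 n$ ($o{\left(n \right)} = \left(n^{2} - 89 n\right) - 153 = -153 + n^{2} - 89 n$)
$o{\left(1 s{\left(-5 \right)} 8 \right)} + 103250 = \left(-153 + \left(1 \left(-3\right) 8\right)^{2} - 89 \cdot 1 \left(-3\right) 8\right) + 103250 = \left(-153 + \left(\left(-3\right) 8\right)^{2} - 89 \left(\left(-3\right) 8\right)\right) + 103250 = \left(-153 + \left(-24\right)^{2} - -2136\right) + 103250 = \left(-153 + 576 + 2136\right) + 103250 = 2559 + 103250 = 105809$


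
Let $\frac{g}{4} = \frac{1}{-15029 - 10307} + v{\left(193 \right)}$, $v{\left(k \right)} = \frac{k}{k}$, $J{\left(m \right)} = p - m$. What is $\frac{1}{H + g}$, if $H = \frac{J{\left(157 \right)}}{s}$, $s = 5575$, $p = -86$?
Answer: $\frac{35312050}{139703463} \approx 0.25276$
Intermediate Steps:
$J{\left(m \right)} = -86 - m$
$H = - \frac{243}{5575}$ ($H = \frac{-86 - 157}{5575} = \left(-86 - 157\right) \frac{1}{5575} = \left(-243\right) \frac{1}{5575} = - \frac{243}{5575} \approx -0.043587$)
$v{\left(k \right)} = 1$
$g = \frac{25335}{6334}$ ($g = 4 \left(\frac{1}{-15029 - 10307} + 1\right) = 4 \left(\frac{1}{-25336} + 1\right) = 4 \left(- \frac{1}{25336} + 1\right) = 4 \cdot \frac{25335}{25336} = \frac{25335}{6334} \approx 3.9998$)
$\frac{1}{H + g} = \frac{1}{- \frac{243}{5575} + \frac{25335}{6334}} = \frac{1}{\frac{139703463}{35312050}} = \frac{35312050}{139703463}$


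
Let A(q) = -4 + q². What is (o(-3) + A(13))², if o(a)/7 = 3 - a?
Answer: 42849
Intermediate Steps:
o(a) = 21 - 7*a (o(a) = 7*(3 - a) = 21 - 7*a)
(o(-3) + A(13))² = ((21 - 7*(-3)) + (-4 + 13²))² = ((21 + 21) + (-4 + 169))² = (42 + 165)² = 207² = 42849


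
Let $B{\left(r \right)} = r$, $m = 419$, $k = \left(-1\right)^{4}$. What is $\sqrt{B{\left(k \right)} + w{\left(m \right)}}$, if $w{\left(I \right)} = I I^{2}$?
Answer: $6 \sqrt{2043335} \approx 8576.7$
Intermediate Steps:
$k = 1$
$w{\left(I \right)} = I^{3}$
$\sqrt{B{\left(k \right)} + w{\left(m \right)}} = \sqrt{1 + 419^{3}} = \sqrt{1 + 73560059} = \sqrt{73560060} = 6 \sqrt{2043335}$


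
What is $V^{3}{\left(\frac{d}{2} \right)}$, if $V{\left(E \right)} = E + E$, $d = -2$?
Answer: $-8$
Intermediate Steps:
$V{\left(E \right)} = 2 E$
$V^{3}{\left(\frac{d}{2} \right)} = \left(2 \left(- \frac{2}{2}\right)\right)^{3} = \left(2 \left(\left(-2\right) \frac{1}{2}\right)\right)^{3} = \left(2 \left(-1\right)\right)^{3} = \left(-2\right)^{3} = -8$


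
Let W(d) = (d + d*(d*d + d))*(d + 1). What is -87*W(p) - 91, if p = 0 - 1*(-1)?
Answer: -613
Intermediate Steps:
p = 1 (p = 0 + 1 = 1)
W(d) = (1 + d)*(d + d*(d + d²)) (W(d) = (d + d*(d² + d))*(1 + d) = (d + d*(d + d²))*(1 + d) = (1 + d)*(d + d*(d + d²)))
-87*W(p) - 91 = -87*(1 + 1³ + 2*1 + 2*1²) - 91 = -87*(1 + 1 + 2 + 2*1) - 91 = -87*(1 + 1 + 2 + 2) - 91 = -87*6 - 91 = -522 - 91 = -613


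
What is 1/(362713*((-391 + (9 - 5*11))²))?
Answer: 1/69266938897 ≈ 1.4437e-11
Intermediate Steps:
1/(362713*((-391 + (9 - 5*11))²)) = 1/(362713*((-391 + (9 - 55))²)) = 1/(362713*((-391 - 46)²)) = 1/(362713*((-437)²)) = (1/362713)/190969 = (1/362713)*(1/190969) = 1/69266938897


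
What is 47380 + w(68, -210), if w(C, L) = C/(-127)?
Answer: 6017192/127 ≈ 47379.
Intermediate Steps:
w(C, L) = -C/127 (w(C, L) = C*(-1/127) = -C/127)
47380 + w(68, -210) = 47380 - 1/127*68 = 47380 - 68/127 = 6017192/127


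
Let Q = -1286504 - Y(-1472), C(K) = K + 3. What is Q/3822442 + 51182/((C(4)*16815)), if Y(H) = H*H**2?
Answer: 187732510826482/224960267805 ≈ 834.51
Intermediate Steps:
C(K) = 3 + K
Y(H) = H**3
Q = 3188219544 (Q = -1286504 - 1*(-1472)**3 = -1286504 - 1*(-3189506048) = -1286504 + 3189506048 = 3188219544)
Q/3822442 + 51182/((C(4)*16815)) = 3188219544/3822442 + 51182/(((3 + 4)*16815)) = 3188219544*(1/3822442) + 51182/((7*16815)) = 1594109772/1911221 + 51182/117705 = 187732510826482/224960267805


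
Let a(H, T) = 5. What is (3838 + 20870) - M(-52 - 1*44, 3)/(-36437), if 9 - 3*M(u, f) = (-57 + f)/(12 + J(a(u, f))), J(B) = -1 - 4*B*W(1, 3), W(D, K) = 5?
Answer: 965366271/39071 ≈ 24708.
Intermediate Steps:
J(B) = -1 - 20*B (J(B) = -1 - 4*B*5 = -1 - 20*B)
M(u, f) = 248/89 + f/267 (M(u, f) = 3 - (-57 + f)/(3*(12 + (-1 - 20*5))) = 3 - (-57 + f)/(3*(12 + (-1 - 100))) = 3 - (-57 + f)/(3*(12 - 101)) = 3 - (-57 + f)/(3*(-89)) = 3 - (-57 + f)*(-1)/(3*89) = 3 - (57/89 - f/89)/3 = 3 + (-19/89 + f/267) = 248/89 + f/267)
(3838 + 20870) - M(-52 - 1*44, 3)/(-36437) = (3838 + 20870) - (248/89 + (1/267)*3)/(-36437) = 24708 - (248/89 + 1/89)*(-1)/36437 = 24708 - 249*(-1)/(89*36437) = 24708 - 1*(-3/39071) = 24708 + 3/39071 = 965366271/39071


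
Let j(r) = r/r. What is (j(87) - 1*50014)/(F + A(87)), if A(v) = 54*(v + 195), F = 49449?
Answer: -16671/21559 ≈ -0.77327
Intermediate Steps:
j(r) = 1
A(v) = 10530 + 54*v (A(v) = 54*(195 + v) = 10530 + 54*v)
(j(87) - 1*50014)/(F + A(87)) = (1 - 1*50014)/(49449 + (10530 + 54*87)) = (1 - 50014)/(49449 + (10530 + 4698)) = -50013/(49449 + 15228) = -50013/64677 = -50013*1/64677 = -16671/21559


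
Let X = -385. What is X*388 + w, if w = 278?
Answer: -149102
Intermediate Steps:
X*388 + w = -385*388 + 278 = -149380 + 278 = -149102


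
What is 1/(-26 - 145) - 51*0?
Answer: -1/171 ≈ -0.0058480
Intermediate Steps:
1/(-26 - 145) - 51*0 = 1/(-171) + 0 = -1/171 + 0 = -1/171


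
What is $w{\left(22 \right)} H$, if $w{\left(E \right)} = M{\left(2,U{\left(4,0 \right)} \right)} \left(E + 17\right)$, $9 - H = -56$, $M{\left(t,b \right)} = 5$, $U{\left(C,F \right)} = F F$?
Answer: $12675$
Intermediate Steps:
$U{\left(C,F \right)} = F^{2}$
$H = 65$ ($H = 9 - -56 = 9 + 56 = 65$)
$w{\left(E \right)} = 85 + 5 E$ ($w{\left(E \right)} = 5 \left(E + 17\right) = 5 \left(17 + E\right) = 85 + 5 E$)
$w{\left(22 \right)} H = \left(85 + 5 \cdot 22\right) 65 = \left(85 + 110\right) 65 = 195 \cdot 65 = 12675$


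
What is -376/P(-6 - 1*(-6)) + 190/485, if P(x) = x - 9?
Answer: 36814/873 ≈ 42.170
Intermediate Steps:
P(x) = -9 + x
-376/P(-6 - 1*(-6)) + 190/485 = -376/(-9 + (-6 - 1*(-6))) + 190/485 = -376/(-9 + (-6 + 6)) + 190*(1/485) = -376/(-9 + 0) + 38/97 = -376/(-9) + 38/97 = -376*(-1/9) + 38/97 = 376/9 + 38/97 = 36814/873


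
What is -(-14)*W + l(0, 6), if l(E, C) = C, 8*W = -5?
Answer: -11/4 ≈ -2.7500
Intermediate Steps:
W = -5/8 (W = (⅛)*(-5) = -5/8 ≈ -0.62500)
-(-14)*W + l(0, 6) = -(-14)*(-5)/8 + 6 = -14*5/8 + 6 = -35/4 + 6 = -11/4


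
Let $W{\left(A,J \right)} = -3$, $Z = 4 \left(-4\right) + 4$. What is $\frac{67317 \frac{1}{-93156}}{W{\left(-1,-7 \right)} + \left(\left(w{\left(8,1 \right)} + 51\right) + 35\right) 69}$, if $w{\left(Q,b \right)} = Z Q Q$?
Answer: $\frac{22439}{1461338172} \approx 1.5355 \cdot 10^{-5}$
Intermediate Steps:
$Z = -12$ ($Z = -16 + 4 = -12$)
$w{\left(Q,b \right)} = - 12 Q^{2}$ ($w{\left(Q,b \right)} = - 12 Q Q = - 12 Q^{2}$)
$\frac{67317 \frac{1}{-93156}}{W{\left(-1,-7 \right)} + \left(\left(w{\left(8,1 \right)} + 51\right) + 35\right) 69} = \frac{67317 \frac{1}{-93156}}{-3 + \left(\left(- 12 \cdot 8^{2} + 51\right) + 35\right) 69} = \frac{67317 \left(- \frac{1}{93156}\right)}{-3 + \left(\left(\left(-12\right) 64 + 51\right) + 35\right) 69} = - \frac{22439}{31052 \left(-3 + \left(\left(-768 + 51\right) + 35\right) 69\right)} = - \frac{22439}{31052 \left(-3 + \left(-717 + 35\right) 69\right)} = - \frac{22439}{31052 \left(-3 - 47058\right)} = - \frac{22439}{31052 \left(-47061\right)} = \left(- \frac{22439}{31052}\right) \left(- \frac{1}{47061}\right) = \frac{22439}{1461338172}$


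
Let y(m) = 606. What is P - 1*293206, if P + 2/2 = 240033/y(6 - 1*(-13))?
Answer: -59147803/202 ≈ -2.9281e+5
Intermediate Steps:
P = 79809/202 (P = -1 + 240033/606 = -1 + 240033*(1/606) = -1 + 80011/202 = 79809/202 ≈ 395.09)
P - 1*293206 = 79809/202 - 1*293206 = 79809/202 - 293206 = -59147803/202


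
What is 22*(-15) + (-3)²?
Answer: -321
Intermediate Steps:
22*(-15) + (-3)² = -330 + 9 = -321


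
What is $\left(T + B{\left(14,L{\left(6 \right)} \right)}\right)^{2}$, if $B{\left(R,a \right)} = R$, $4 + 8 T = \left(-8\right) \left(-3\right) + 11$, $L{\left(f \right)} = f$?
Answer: $\frac{20449}{64} \approx 319.52$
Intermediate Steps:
$T = \frac{31}{8}$ ($T = - \frac{1}{2} + \frac{\left(-8\right) \left(-3\right) + 11}{8} = - \frac{1}{2} + \frac{24 + 11}{8} = - \frac{1}{2} + \frac{1}{8} \cdot 35 = - \frac{1}{2} + \frac{35}{8} = \frac{31}{8} \approx 3.875$)
$\left(T + B{\left(14,L{\left(6 \right)} \right)}\right)^{2} = \left(\frac{31}{8} + 14\right)^{2} = \left(\frac{143}{8}\right)^{2} = \frac{20449}{64}$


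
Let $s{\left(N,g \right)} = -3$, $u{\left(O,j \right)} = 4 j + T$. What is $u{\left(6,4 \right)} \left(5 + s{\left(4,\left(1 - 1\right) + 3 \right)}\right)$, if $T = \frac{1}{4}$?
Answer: $\frac{65}{2} \approx 32.5$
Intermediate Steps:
$T = \frac{1}{4} \approx 0.25$
$u{\left(O,j \right)} = \frac{1}{4} + 4 j$ ($u{\left(O,j \right)} = 4 j + \frac{1}{4} = \frac{1}{4} + 4 j$)
$u{\left(6,4 \right)} \left(5 + s{\left(4,\left(1 - 1\right) + 3 \right)}\right) = \left(\frac{1}{4} + 4 \cdot 4\right) \left(5 - 3\right) = \left(\frac{1}{4} + 16\right) 2 = \frac{65}{4} \cdot 2 = \frac{65}{2}$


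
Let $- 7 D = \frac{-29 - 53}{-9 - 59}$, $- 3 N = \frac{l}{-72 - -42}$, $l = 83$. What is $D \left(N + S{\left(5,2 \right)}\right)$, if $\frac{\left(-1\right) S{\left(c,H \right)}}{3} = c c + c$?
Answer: $\frac{328697}{21420} \approx 15.345$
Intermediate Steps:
$S{\left(c,H \right)} = - 3 c - 3 c^{2}$ ($S{\left(c,H \right)} = - 3 \left(c c + c\right) = - 3 \left(c^{2} + c\right) = - 3 \left(c + c^{2}\right) = - 3 c - 3 c^{2}$)
$N = \frac{83}{90}$ ($N = - \frac{83 \frac{1}{-72 - -42}}{3} = - \frac{83 \frac{1}{-72 + 42}}{3} = - \frac{83 \frac{1}{-30}}{3} = - \frac{83 \left(- \frac{1}{30}\right)}{3} = \left(- \frac{1}{3}\right) \left(- \frac{83}{30}\right) = \frac{83}{90} \approx 0.92222$)
$D = - \frac{41}{238}$ ($D = - \frac{\left(-29 - 53\right) \frac{1}{-9 - 59}}{7} = - \frac{\left(-82\right) \frac{1}{-68}}{7} = - \frac{\left(-82\right) \left(- \frac{1}{68}\right)}{7} = \left(- \frac{1}{7}\right) \frac{41}{34} = - \frac{41}{238} \approx -0.17227$)
$D \left(N + S{\left(5,2 \right)}\right) = - \frac{41 \left(\frac{83}{90} - 15 \left(1 + 5\right)\right)}{238} = - \frac{41 \left(\frac{83}{90} - 15 \cdot 6\right)}{238} = - \frac{41 \left(\frac{83}{90} - 90\right)}{238} = \left(- \frac{41}{238}\right) \left(- \frac{8017}{90}\right) = \frac{328697}{21420}$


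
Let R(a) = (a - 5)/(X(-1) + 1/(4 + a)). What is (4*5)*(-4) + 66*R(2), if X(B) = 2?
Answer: -2228/13 ≈ -171.38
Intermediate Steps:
R(a) = (-5 + a)/(2 + 1/(4 + a)) (R(a) = (a - 5)/(2 + 1/(4 + a)) = (-5 + a)/(2 + 1/(4 + a)))
(4*5)*(-4) + 66*R(2) = (4*5)*(-4) + 66*((-20 + 2² - 1*2)/(9 + 2*2)) = 20*(-4) + 66*((-20 + 4 - 2)/(9 + 4)) = -80 + 66*(-18/13) = -80 - 1188/13 = -2228/13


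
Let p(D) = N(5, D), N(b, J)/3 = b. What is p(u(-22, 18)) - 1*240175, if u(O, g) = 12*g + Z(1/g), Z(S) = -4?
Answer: -240160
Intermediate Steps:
N(b, J) = 3*b
u(O, g) = -4 + 12*g (u(O, g) = 12*g - 4 = -4 + 12*g)
p(D) = 15 (p(D) = 3*5 = 15)
p(u(-22, 18)) - 1*240175 = 15 - 1*240175 = 15 - 240175 = -240160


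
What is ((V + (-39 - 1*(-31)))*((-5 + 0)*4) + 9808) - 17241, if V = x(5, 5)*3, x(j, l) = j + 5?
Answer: -7873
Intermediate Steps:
x(j, l) = 5 + j
V = 30 (V = (5 + 5)*3 = 10*3 = 30)
((V + (-39 - 1*(-31)))*((-5 + 0)*4) + 9808) - 17241 = ((30 + (-39 - 1*(-31)))*((-5 + 0)*4) + 9808) - 17241 = ((30 + (-39 + 31))*(-5*4) + 9808) - 17241 = ((30 - 8)*(-20) + 9808) - 17241 = (22*(-20) + 9808) - 17241 = (-440 + 9808) - 17241 = 9368 - 17241 = -7873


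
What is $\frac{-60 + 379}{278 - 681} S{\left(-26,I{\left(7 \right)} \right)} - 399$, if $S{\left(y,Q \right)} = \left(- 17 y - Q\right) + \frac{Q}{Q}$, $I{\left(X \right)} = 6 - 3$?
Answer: $- \frac{301157}{403} \approx -747.29$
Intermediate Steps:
$I{\left(X \right)} = 3$ ($I{\left(X \right)} = 6 - 3 = 3$)
$S{\left(y,Q \right)} = 1 - Q - 17 y$ ($S{\left(y,Q \right)} = \left(- Q - 17 y\right) + 1 = 1 - Q - 17 y$)
$\frac{-60 + 379}{278 - 681} S{\left(-26,I{\left(7 \right)} \right)} - 399 = \frac{-60 + 379}{278 - 681} \left(1 - 3 - -442\right) - 399 = \frac{319}{-403} \left(1 - 3 + 442\right) - 399 = 319 \left(- \frac{1}{403}\right) 440 - 399 = \left(- \frac{319}{403}\right) 440 - 399 = - \frac{140360}{403} - 399 = - \frac{301157}{403}$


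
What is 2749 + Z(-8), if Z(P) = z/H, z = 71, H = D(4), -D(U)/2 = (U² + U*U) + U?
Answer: 197857/72 ≈ 2748.0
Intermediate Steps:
D(U) = -4*U² - 2*U (D(U) = -2*((U² + U*U) + U) = -2*((U² + U²) + U) = -2*(2*U² + U) = -2*(U + 2*U²) = -4*U² - 2*U)
H = -72 (H = -2*4*(1 + 2*4) = -2*4*(1 + 8) = -2*4*9 = -72)
Z(P) = -71/72 (Z(P) = 71/(-72) = 71*(-1/72) = -71/72)
2749 + Z(-8) = 2749 - 71/72 = 197857/72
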